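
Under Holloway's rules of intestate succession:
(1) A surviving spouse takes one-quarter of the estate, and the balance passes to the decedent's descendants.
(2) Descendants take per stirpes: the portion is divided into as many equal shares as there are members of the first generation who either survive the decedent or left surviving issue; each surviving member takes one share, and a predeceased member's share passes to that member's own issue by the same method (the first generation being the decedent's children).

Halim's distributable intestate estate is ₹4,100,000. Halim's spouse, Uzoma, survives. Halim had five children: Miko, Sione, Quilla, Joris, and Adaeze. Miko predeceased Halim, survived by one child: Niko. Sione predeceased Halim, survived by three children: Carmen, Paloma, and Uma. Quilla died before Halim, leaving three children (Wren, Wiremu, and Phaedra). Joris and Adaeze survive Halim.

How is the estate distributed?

Uzoma: ₹1,025,000; Niko: ₹615,000; Carmen: ₹205,000; Paloma: ₹205,000; Uma: ₹205,000; Wren: ₹205,000; Wiremu: ₹205,000; Phaedra: ₹205,000; Joris: ₹615,000; Adaeze: ₹615,000

Uzoma takes one-quarter of ₹4,100,000 = ₹1,025,000. The remaining ₹3,075,000 passes to the descendants.
The descendants' portion (₹3,075,000) is divided into 5 shares of ₹615,000: Joris and Adaeze each take ₹615,000; Miko's ₹615,000 share passes to Miko's issue; Sione's ₹615,000 share passes to Sione's issue; Quilla's ₹615,000 share passes to Quilla's issue.
Miko's share (₹615,000) passes entirely to Niko.
Sione's share (₹615,000) is divided into 3 shares of ₹205,000: Carmen, Paloma, and Uma each take ₹205,000.
Quilla's share (₹615,000) is divided into 3 shares of ₹205,000: Wren, Wiremu, and Phaedra each take ₹205,000.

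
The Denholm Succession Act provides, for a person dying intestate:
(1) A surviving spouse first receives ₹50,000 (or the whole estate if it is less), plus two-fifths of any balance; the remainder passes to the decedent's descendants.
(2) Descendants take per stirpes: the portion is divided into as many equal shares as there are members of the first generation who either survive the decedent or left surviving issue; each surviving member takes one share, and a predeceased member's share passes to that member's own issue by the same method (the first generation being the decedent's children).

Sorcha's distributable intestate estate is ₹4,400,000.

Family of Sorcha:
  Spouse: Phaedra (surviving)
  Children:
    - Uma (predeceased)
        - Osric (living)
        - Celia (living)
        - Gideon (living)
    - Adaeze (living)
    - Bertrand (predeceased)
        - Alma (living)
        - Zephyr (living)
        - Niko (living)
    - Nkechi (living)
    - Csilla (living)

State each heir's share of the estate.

Phaedra: ₹1,790,000; Osric: ₹174,000; Celia: ₹174,000; Gideon: ₹174,000; Adaeze: ₹522,000; Alma: ₹174,000; Zephyr: ₹174,000; Niko: ₹174,000; Nkechi: ₹522,000; Csilla: ₹522,000

Phaedra first takes ₹50,000, leaving a balance of ₹4,350,000. Phaedra then takes two-fifths of the balance (₹1,740,000), for a total of ₹1,790,000. The remaining ₹2,610,000 passes to the descendants.
The descendants' portion (₹2,610,000) is divided into 5 shares of ₹522,000: Adaeze, Nkechi, and Csilla each take ₹522,000; Uma's ₹522,000 share passes to Uma's issue; Bertrand's ₹522,000 share passes to Bertrand's issue.
Uma's share (₹522,000) is divided into 3 shares of ₹174,000: Osric, Celia, and Gideon each take ₹174,000.
Bertrand's share (₹522,000) is divided into 3 shares of ₹174,000: Alma, Zephyr, and Niko each take ₹174,000.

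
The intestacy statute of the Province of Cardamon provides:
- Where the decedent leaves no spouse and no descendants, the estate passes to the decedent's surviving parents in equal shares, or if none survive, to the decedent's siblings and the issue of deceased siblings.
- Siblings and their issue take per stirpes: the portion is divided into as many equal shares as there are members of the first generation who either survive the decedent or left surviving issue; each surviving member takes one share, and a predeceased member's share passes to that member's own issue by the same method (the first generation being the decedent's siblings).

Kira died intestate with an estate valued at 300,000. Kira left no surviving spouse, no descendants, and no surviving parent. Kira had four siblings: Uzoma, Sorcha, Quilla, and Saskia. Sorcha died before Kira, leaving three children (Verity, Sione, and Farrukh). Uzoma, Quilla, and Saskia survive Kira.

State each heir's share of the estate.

Uzoma: 75,000; Verity: 25,000; Sione: 25,000; Farrukh: 25,000; Quilla: 75,000; Saskia: 75,000

The entire 300,000 passes to the siblings and their issue.
That amount (300,000) is divided into 4 shares of 75,000: Uzoma, Quilla, and Saskia each take 75,000; Sorcha's 75,000 share passes to Sorcha's issue.
Sorcha's share (75,000) is divided into 3 shares of 25,000: Verity, Sione, and Farrukh each take 25,000.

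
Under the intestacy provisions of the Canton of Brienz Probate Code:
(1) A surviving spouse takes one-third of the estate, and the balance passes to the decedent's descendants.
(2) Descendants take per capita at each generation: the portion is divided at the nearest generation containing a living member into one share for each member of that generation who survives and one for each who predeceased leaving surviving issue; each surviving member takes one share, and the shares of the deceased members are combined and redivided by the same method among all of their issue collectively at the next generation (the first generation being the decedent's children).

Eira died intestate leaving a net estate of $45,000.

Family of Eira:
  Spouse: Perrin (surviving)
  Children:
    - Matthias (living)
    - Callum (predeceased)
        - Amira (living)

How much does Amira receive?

Perrin takes one-third of $45,000 = $15,000. The remaining $30,000 passes to the descendants.
The descendants' portion ($30,000) is divided at the children's generation into 2 shares of $15,000. Matthias takes $15,000. The remaining share for the deceased Callum ($15,000) is carried to the next generation.
That pool ($15,000) passes entirely to Amira, the sole taker at the grandchildren's generation.

Amira receives $15,000.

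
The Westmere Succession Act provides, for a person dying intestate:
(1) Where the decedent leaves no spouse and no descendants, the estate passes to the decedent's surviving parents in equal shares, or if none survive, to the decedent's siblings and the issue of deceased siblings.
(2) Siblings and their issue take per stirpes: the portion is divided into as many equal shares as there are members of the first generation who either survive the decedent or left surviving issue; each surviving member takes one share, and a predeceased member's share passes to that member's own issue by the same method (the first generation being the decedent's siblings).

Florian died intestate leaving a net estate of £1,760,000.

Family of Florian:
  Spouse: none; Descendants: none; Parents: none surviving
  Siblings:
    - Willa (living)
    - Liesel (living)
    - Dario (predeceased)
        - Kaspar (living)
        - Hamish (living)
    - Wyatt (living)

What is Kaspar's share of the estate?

The entire £1,760,000 passes to the siblings and their issue.
That amount (£1,760,000) is divided into 4 shares of £440,000: Willa, Liesel, and Wyatt each take £440,000; Dario's £440,000 share passes to Dario's issue.
Dario's share (£440,000) is divided into 2 shares of £220,000: Kaspar and Hamish each take £220,000.

Kaspar receives £220,000.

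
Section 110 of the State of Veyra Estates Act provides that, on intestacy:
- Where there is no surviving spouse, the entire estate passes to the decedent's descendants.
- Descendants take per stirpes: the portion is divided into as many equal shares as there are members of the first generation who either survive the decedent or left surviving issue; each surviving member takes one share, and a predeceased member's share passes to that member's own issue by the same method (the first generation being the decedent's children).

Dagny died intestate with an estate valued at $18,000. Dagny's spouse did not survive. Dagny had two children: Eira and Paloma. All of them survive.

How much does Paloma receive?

Paloma receives $9,000.

The entire $18,000 passes to the descendants.
That amount ($18,000) is divided into 2 shares of $9,000: Eira and Paloma each take $9,000.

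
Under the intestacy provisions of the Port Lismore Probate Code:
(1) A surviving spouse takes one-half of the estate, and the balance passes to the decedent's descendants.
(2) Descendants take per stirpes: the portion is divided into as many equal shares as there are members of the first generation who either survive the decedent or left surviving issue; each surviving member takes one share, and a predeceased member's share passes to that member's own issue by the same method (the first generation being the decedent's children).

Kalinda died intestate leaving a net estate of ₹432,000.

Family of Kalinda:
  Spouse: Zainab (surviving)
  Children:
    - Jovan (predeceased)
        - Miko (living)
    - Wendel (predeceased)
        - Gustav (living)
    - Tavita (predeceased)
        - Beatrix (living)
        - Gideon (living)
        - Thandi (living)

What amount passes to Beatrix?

Beatrix receives ₹24,000.

Zainab takes one-half of ₹432,000 = ₹216,000. The remaining ₹216,000 passes to the descendants.
The descendants' portion (₹216,000) is divided into 3 shares of ₹72,000: Jovan's ₹72,000 share passes to Jovan's issue; Wendel's ₹72,000 share passes to Wendel's issue; Tavita's ₹72,000 share passes to Tavita's issue.
Jovan's share (₹72,000) passes entirely to Miko.
Wendel's share (₹72,000) passes entirely to Gustav.
Tavita's share (₹72,000) is divided into 3 shares of ₹24,000: Beatrix, Gideon, and Thandi each take ₹24,000.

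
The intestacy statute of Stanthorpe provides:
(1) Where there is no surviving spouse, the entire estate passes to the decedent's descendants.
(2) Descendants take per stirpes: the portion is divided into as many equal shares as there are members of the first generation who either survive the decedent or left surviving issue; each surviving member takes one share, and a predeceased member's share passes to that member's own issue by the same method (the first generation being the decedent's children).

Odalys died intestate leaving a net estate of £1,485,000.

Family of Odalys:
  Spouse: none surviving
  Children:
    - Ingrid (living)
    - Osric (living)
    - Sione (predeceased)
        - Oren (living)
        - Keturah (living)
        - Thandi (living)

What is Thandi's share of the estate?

The entire £1,485,000 passes to the descendants.
That amount (£1,485,000) is divided into 3 shares of £495,000: Ingrid and Osric each take £495,000; Sione's £495,000 share passes to Sione's issue.
Sione's share (£495,000) is divided into 3 shares of £165,000: Oren, Keturah, and Thandi each take £165,000.

Thandi receives £165,000.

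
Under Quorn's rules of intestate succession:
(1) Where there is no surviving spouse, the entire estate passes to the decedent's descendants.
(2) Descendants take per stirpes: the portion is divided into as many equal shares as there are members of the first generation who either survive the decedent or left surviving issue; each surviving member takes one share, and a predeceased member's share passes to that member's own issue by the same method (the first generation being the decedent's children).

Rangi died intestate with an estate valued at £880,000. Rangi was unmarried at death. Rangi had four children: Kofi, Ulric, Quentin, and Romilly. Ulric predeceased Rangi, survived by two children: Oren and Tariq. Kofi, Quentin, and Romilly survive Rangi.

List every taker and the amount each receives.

Kofi: £220,000; Oren: £110,000; Tariq: £110,000; Quentin: £220,000; Romilly: £220,000

The entire £880,000 passes to the descendants.
That amount (£880,000) is divided into 4 shares of £220,000: Kofi, Quentin, and Romilly each take £220,000; Ulric's £220,000 share passes to Ulric's issue.
Ulric's share (£220,000) is divided into 2 shares of £110,000: Oren and Tariq each take £110,000.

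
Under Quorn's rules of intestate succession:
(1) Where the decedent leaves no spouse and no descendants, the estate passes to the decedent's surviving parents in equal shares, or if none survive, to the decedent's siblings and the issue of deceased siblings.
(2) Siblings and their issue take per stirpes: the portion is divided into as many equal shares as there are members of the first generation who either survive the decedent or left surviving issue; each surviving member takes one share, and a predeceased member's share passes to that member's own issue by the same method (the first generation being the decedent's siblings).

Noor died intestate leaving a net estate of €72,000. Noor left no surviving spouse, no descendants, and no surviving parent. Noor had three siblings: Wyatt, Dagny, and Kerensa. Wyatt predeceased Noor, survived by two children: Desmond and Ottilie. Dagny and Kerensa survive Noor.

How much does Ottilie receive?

Ottilie receives €12,000.

The entire €72,000 passes to the siblings and their issue.
That amount (€72,000) is divided into 3 shares of €24,000: Dagny and Kerensa each take €24,000; Wyatt's €24,000 share passes to Wyatt's issue.
Wyatt's share (€24,000) is divided into 2 shares of €12,000: Desmond and Ottilie each take €12,000.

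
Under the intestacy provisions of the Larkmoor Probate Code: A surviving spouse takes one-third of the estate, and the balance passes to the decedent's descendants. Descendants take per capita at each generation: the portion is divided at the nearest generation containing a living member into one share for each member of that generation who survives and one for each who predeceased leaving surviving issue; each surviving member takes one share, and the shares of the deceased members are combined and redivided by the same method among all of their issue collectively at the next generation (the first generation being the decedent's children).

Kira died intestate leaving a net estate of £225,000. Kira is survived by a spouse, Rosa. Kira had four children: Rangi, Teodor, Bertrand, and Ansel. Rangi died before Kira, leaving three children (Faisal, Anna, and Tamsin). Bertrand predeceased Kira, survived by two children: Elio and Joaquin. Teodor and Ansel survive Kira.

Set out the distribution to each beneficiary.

Rosa takes one-third of £225,000 = £75,000. The remaining £150,000 passes to the descendants.
The descendants' portion (£150,000) is divided at the children's generation into 4 shares of £37,500. Teodor and Ansel each take £37,500. The 2 shares of the deceased (Rangi and Bertrand) are combined into a pool of £75,000.
That pool (£75,000) is divided at the grandchildren's generation equally among Faisal, Anna, Tamsin, Elio, and Joaquin: £15,000 each.

Rosa: £75,000; Faisal: £15,000; Anna: £15,000; Tamsin: £15,000; Teodor: £37,500; Elio: £15,000; Joaquin: £15,000; Ansel: £37,500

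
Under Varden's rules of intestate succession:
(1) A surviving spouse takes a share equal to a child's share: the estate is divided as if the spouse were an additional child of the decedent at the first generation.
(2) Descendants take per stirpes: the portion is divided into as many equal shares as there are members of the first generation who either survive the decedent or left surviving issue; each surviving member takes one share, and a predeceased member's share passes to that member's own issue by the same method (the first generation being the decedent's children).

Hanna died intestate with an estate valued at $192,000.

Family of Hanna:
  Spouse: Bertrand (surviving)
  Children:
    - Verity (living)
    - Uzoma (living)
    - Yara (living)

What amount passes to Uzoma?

Uzoma receives $48,000.

The spouse counts as an additional share at the children's level, so there are 4 primary shares of $48,000. Bertrand takes one such share ($48,000).
The children's combined portion ($144,000) is divided into 3 shares of $48,000: Verity, Uzoma, and Yara each take $48,000.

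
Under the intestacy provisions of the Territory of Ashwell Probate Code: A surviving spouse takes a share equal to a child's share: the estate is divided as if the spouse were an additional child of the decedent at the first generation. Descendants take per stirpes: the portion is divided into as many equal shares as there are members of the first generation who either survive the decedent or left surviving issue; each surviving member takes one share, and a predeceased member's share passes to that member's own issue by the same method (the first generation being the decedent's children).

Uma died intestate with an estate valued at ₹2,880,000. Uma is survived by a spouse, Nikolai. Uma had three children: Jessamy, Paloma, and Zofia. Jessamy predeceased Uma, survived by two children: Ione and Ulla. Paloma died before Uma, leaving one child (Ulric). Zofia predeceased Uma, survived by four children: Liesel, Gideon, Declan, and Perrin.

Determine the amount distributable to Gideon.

Gideon receives ₹180,000.

The spouse counts as an additional share at the children's level, so there are 4 primary shares of ₹720,000. Nikolai takes one such share (₹720,000).
The children's combined portion (₹2,160,000) is divided into 3 shares of ₹720,000: Jessamy's ₹720,000 share passes to Jessamy's issue; Paloma's ₹720,000 share passes to Paloma's issue; Zofia's ₹720,000 share passes to Zofia's issue.
Jessamy's share (₹720,000) is divided into 2 shares of ₹360,000: Ione and Ulla each take ₹360,000.
Paloma's share (₹720,000) passes entirely to Ulric.
Zofia's share (₹720,000) is divided into 4 shares of ₹180,000: Liesel, Gideon, Declan, and Perrin each take ₹180,000.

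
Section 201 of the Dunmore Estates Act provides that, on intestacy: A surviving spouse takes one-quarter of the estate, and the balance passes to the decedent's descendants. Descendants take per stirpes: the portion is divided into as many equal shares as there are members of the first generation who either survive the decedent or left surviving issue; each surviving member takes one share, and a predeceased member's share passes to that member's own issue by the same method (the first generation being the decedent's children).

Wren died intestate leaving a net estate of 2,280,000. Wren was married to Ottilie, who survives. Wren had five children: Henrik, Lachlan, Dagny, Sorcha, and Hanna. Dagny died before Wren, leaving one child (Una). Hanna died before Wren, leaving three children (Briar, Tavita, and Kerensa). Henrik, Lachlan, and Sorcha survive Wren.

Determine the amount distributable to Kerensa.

Kerensa receives 114,000.

Ottilie takes one-quarter of 2,280,000 = 570,000. The remaining 1,710,000 passes to the descendants.
The descendants' portion (1,710,000) is divided into 5 shares of 342,000: Henrik, Lachlan, and Sorcha each take 342,000; Dagny's 342,000 share passes to Dagny's issue; Hanna's 342,000 share passes to Hanna's issue.
Dagny's share (342,000) passes entirely to Una.
Hanna's share (342,000) is divided into 3 shares of 114,000: Briar, Tavita, and Kerensa each take 114,000.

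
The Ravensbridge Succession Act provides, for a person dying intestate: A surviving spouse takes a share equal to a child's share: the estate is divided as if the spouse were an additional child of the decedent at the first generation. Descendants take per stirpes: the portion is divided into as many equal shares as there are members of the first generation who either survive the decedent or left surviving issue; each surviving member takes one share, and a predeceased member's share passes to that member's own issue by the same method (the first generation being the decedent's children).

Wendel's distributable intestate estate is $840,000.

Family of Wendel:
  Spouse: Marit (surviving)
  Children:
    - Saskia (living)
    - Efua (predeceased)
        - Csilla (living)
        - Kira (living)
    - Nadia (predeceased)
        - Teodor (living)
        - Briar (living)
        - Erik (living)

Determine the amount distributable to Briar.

The spouse counts as an additional share at the children's level, so there are 4 primary shares of $210,000. Marit takes one such share ($210,000).
The children's combined portion ($630,000) is divided into 3 shares of $210,000: Saskia takes $210,000; Efua's $210,000 share passes to Efua's issue; Nadia's $210,000 share passes to Nadia's issue.
Efua's share ($210,000) is divided into 2 shares of $105,000: Csilla and Kira each take $105,000.
Nadia's share ($210,000) is divided into 3 shares of $70,000: Teodor, Briar, and Erik each take $70,000.

Briar receives $70,000.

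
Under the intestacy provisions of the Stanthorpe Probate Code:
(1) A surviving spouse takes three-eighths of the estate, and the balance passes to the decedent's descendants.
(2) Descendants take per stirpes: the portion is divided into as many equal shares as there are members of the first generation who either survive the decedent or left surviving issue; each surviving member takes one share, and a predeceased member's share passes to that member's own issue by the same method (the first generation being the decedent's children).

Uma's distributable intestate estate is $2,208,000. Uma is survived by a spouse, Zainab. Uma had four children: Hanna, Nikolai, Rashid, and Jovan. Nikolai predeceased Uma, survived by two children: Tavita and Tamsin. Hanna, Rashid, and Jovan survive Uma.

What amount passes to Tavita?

Tavita receives $172,500.

Zainab takes three-eighths of $2,208,000 = $828,000. The remaining $1,380,000 passes to the descendants.
The descendants' portion ($1,380,000) is divided into 4 shares of $345,000: Hanna, Rashid, and Jovan each take $345,000; Nikolai's $345,000 share passes to Nikolai's issue.
Nikolai's share ($345,000) is divided into 2 shares of $172,500: Tavita and Tamsin each take $172,500.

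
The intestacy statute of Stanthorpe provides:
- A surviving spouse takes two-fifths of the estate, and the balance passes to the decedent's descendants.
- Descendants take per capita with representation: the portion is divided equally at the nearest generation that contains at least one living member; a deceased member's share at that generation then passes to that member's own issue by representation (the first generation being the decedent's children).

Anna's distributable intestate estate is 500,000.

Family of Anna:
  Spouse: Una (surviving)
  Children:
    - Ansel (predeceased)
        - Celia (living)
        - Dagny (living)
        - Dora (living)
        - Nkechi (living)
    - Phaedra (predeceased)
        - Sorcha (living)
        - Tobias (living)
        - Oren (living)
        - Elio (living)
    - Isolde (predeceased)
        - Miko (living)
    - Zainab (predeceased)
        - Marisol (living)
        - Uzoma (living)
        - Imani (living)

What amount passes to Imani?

Una takes two-fifths of 500,000 = 200,000. The remaining 300,000 passes to the descendants.
No child survives, so the initial division is made at the grandchildren's generation.
The descendants' portion (300,000) is divided into 12 shares of 25,000: Celia, Dagny, Dora, Nkechi, Sorcha, Tobias, Oren, Elio, Miko, Marisol, Uzoma, and Imani each take 25,000.

Imani receives 25,000.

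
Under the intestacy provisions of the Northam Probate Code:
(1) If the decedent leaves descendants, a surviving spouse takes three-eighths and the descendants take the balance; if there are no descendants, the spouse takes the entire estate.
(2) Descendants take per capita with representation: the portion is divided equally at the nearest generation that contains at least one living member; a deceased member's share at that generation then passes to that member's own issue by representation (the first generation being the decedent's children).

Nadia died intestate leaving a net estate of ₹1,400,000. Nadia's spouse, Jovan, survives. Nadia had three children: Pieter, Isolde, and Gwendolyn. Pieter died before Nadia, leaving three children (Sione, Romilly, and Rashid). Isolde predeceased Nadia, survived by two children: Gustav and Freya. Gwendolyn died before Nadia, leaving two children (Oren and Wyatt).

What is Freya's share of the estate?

Jovan takes three-eighths of ₹1,400,000 = ₹525,000. The remaining ₹875,000 passes to the descendants.
No child survives, so the initial division is made at the grandchildren's generation.
The descendants' portion (₹875,000) is divided into 7 shares of ₹125,000: Sione, Romilly, Rashid, Gustav, Freya, Oren, and Wyatt each take ₹125,000.

Freya receives ₹125,000.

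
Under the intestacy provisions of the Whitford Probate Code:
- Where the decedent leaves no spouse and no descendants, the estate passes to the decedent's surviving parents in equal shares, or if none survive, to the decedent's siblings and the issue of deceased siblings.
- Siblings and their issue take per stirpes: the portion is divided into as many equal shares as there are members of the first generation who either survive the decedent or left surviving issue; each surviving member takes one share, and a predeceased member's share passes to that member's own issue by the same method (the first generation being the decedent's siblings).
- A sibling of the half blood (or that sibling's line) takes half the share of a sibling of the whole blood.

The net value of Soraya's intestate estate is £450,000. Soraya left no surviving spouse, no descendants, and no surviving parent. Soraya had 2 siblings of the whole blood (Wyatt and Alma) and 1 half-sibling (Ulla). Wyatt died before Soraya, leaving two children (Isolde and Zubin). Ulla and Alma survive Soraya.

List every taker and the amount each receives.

Ulla: £90,000; Isolde: £90,000; Zubin: £90,000; Alma: £180,000

The entire £450,000 passes to the siblings and their issue.
Counting each half-blood sibling's line as half a unit, there are 5/2 units in £450,000, so one unit is £180,000. Whole-blood lines (Wyatt and Alma) take £180,000 each; half-blood lines (Ulla) take £90,000 each.
Wyatt's share (£180,000) is divided into 2 shares of £90,000: Isolde and Zubin each take £90,000.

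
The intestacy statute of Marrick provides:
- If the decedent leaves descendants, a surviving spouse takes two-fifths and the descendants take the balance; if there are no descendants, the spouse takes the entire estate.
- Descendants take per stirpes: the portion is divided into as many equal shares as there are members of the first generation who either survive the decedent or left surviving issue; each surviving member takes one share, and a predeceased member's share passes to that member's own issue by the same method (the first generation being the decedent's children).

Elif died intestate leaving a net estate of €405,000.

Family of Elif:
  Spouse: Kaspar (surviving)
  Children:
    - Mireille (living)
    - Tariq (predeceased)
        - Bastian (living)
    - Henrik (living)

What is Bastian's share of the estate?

Kaspar takes two-fifths of €405,000 = €162,000. The remaining €243,000 passes to the descendants.
The descendants' portion (€243,000) is divided into 3 shares of €81,000: Mireille and Henrik each take €81,000; Tariq's €81,000 share passes to Tariq's issue.
Tariq's share (€81,000) passes entirely to Bastian.

Bastian receives €81,000.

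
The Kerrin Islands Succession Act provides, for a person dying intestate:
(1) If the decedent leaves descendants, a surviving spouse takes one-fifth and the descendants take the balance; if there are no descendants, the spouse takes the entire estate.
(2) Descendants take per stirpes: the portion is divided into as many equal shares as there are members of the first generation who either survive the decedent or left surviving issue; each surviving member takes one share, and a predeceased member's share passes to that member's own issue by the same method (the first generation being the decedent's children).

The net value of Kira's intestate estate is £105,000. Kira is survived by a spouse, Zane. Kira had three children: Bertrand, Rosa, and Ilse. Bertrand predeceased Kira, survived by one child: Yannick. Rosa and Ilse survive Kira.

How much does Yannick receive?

Yannick receives £28,000.

Zane takes one-fifth of £105,000 = £21,000. The remaining £84,000 passes to the descendants.
The descendants' portion (£84,000) is divided into 3 shares of £28,000: Rosa and Ilse each take £28,000; Bertrand's £28,000 share passes to Bertrand's issue.
Bertrand's share (£28,000) passes entirely to Yannick.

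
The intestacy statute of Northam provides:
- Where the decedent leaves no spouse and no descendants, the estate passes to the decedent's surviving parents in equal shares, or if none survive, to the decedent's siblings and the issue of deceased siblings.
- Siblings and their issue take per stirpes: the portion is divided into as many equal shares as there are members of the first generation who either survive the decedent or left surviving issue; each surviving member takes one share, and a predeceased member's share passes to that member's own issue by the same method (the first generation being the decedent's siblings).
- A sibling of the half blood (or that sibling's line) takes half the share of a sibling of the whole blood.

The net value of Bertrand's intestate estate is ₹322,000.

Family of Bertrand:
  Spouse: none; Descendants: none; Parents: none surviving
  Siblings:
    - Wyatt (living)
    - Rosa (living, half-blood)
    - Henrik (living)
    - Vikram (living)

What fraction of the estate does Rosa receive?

Rosa receives 1/7 of the estate.

The entire ₹322,000 passes to the siblings and their issue.
Counting each half-blood sibling's line as half a unit, there are 7/2 units in ₹322,000, so one unit is ₹92,000. Whole-blood lines (Wyatt, Henrik, and Vikram) take ₹92,000 each; half-blood lines (Rosa) take ₹46,000 each.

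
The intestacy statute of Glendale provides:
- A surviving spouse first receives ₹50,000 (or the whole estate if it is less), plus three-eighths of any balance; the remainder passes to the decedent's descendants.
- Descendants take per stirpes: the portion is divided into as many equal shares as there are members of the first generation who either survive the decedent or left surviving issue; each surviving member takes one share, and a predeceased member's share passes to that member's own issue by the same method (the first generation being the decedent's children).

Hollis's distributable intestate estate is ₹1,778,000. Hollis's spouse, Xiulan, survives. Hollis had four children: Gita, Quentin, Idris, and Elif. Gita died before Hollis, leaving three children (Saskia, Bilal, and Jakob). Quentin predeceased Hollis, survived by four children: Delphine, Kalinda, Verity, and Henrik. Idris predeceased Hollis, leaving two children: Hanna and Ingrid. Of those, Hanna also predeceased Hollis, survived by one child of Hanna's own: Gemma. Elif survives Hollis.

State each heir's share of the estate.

Xiulan first takes ₹50,000, leaving a balance of ₹1,728,000. Xiulan then takes three-eighths of the balance (₹648,000), for a total of ₹698,000. The remaining ₹1,080,000 passes to the descendants.
The descendants' portion (₹1,080,000) is divided into 4 shares of ₹270,000: Elif takes ₹270,000; Gita's ₹270,000 share passes to Gita's issue; Quentin's ₹270,000 share passes to Quentin's issue; Idris's ₹270,000 share passes to Idris's issue.
Gita's share (₹270,000) is divided into 3 shares of ₹90,000: Saskia, Bilal, and Jakob each take ₹90,000.
Quentin's share (₹270,000) is divided into 4 shares of ₹67,500: Delphine, Kalinda, Verity, and Henrik each take ₹67,500.
Idris's share (₹270,000) is divided into 2 shares of ₹135,000: Ingrid takes ₹135,000; Hanna's ₹135,000 share passes to Hanna's issue.
Hanna's share (₹135,000) passes entirely to Gemma.

Xiulan: ₹698,000; Saskia: ₹90,000; Bilal: ₹90,000; Jakob: ₹90,000; Delphine: ₹67,500; Kalinda: ₹67,500; Verity: ₹67,500; Henrik: ₹67,500; Gemma: ₹135,000; Ingrid: ₹135,000; Elif: ₹270,000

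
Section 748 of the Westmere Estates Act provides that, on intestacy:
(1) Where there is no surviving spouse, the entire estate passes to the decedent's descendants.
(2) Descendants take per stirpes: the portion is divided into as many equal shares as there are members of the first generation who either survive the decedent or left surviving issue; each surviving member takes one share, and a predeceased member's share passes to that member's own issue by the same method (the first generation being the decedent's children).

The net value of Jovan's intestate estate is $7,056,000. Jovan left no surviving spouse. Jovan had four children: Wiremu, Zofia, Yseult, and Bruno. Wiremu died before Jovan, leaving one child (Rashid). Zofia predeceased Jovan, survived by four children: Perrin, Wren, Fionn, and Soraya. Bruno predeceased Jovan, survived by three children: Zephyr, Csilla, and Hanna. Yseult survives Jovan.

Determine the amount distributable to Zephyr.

The entire $7,056,000 passes to the descendants.
That amount ($7,056,000) is divided into 4 shares of $1,764,000: Yseult takes $1,764,000; Wiremu's $1,764,000 share passes to Wiremu's issue; Zofia's $1,764,000 share passes to Zofia's issue; Bruno's $1,764,000 share passes to Bruno's issue.
Wiremu's share ($1,764,000) passes entirely to Rashid.
Zofia's share ($1,764,000) is divided into 4 shares of $441,000: Perrin, Wren, Fionn, and Soraya each take $441,000.
Bruno's share ($1,764,000) is divided into 3 shares of $588,000: Zephyr, Csilla, and Hanna each take $588,000.

Zephyr receives $588,000.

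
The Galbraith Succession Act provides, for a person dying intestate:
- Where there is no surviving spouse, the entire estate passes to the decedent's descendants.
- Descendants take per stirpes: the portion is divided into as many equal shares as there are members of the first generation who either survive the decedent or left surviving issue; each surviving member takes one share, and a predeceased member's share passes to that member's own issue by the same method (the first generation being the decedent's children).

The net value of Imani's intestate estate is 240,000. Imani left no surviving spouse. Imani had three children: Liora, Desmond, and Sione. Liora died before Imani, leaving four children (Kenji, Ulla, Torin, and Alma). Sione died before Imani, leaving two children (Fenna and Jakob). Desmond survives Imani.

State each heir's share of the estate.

The entire 240,000 passes to the descendants.
That amount (240,000) is divided into 3 shares of 80,000: Desmond takes 80,000; Liora's 80,000 share passes to Liora's issue; Sione's 80,000 share passes to Sione's issue.
Liora's share (80,000) is divided into 4 shares of 20,000: Kenji, Ulla, Torin, and Alma each take 20,000.
Sione's share (80,000) is divided into 2 shares of 40,000: Fenna and Jakob each take 40,000.

Kenji: 20,000; Ulla: 20,000; Torin: 20,000; Alma: 20,000; Desmond: 80,000; Fenna: 40,000; Jakob: 40,000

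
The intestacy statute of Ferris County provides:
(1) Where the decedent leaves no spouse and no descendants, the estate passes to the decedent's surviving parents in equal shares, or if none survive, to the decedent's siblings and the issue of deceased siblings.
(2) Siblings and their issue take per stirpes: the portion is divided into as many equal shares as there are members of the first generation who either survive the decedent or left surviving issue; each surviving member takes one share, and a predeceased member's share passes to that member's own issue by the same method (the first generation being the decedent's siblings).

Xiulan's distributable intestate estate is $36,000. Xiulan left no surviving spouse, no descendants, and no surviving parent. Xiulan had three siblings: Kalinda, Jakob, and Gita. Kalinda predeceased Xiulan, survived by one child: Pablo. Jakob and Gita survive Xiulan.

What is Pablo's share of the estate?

Pablo receives $12,000.

The entire $36,000 passes to the siblings and their issue.
That amount ($36,000) is divided into 3 shares of $12,000: Jakob and Gita each take $12,000; Kalinda's $12,000 share passes to Kalinda's issue.
Kalinda's share ($12,000) passes entirely to Pablo.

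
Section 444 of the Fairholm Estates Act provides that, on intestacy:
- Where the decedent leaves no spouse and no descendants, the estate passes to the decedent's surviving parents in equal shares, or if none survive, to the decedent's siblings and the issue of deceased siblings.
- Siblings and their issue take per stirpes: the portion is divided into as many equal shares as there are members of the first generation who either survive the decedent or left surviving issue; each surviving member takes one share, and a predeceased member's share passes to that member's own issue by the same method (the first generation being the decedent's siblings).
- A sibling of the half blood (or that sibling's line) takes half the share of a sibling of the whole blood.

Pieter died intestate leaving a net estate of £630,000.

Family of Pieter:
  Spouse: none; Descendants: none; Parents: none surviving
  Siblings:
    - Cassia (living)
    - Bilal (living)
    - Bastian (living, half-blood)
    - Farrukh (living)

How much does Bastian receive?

Bastian receives £90,000.

The entire £630,000 passes to the siblings and their issue.
Counting each half-blood sibling's line as half a unit, there are 7/2 units in £630,000, so one unit is £180,000. Whole-blood lines (Cassia, Bilal, and Farrukh) take £180,000 each; half-blood lines (Bastian) take £90,000 each.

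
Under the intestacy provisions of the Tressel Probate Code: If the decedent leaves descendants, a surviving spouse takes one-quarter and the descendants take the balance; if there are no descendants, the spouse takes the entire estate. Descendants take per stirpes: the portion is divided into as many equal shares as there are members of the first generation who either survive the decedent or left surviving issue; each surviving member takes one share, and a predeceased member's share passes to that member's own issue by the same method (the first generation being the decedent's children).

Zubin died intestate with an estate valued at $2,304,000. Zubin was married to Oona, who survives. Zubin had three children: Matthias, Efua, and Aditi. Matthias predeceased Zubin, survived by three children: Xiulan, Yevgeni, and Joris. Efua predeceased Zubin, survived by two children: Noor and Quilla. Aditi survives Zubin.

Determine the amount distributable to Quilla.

Oona takes one-quarter of $2,304,000 = $576,000. The remaining $1,728,000 passes to the descendants.
The descendants' portion ($1,728,000) is divided into 3 shares of $576,000: Aditi takes $576,000; Matthias's $576,000 share passes to Matthias's issue; Efua's $576,000 share passes to Efua's issue.
Matthias's share ($576,000) is divided into 3 shares of $192,000: Xiulan, Yevgeni, and Joris each take $192,000.
Efua's share ($576,000) is divided into 2 shares of $288,000: Noor and Quilla each take $288,000.

Quilla receives $288,000.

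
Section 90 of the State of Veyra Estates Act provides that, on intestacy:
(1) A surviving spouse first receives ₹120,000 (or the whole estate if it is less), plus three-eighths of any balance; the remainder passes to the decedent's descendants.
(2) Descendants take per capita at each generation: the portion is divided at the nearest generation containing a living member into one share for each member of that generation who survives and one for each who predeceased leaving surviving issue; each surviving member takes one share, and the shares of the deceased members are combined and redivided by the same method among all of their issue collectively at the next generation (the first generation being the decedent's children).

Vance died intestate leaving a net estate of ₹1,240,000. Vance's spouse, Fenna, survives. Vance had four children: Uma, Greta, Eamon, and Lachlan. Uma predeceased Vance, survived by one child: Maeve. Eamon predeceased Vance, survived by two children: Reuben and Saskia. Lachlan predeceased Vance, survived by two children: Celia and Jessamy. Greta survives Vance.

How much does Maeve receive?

Maeve receives ₹105,000.

Fenna first takes ₹120,000, leaving a balance of ₹1,120,000. Fenna then takes three-eighths of the balance (₹420,000), for a total of ₹540,000. The remaining ₹700,000 passes to the descendants.
The descendants' portion (₹700,000) is divided at the children's generation into 4 shares of ₹175,000. Greta takes ₹175,000. The 3 shares of the deceased (Uma, Eamon, and Lachlan) are combined into a pool of ₹525,000.
That pool (₹525,000) is divided at the grandchildren's generation equally among Maeve, Reuben, Saskia, Celia, and Jessamy: ₹105,000 each.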